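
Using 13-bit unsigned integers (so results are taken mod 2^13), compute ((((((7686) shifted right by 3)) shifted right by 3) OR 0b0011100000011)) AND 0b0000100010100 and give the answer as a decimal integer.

7686 = 1111000000110
→ shifted right by 3 → 0001111000000 = 960
→ shifted right by 3 → 0000001111000 = 120
0b0011100000011 = 0011100000011
→ OR → 0011101111011 = 1915
0b0000100010100 = 0000100010100
→ AND → 0000100010000 = 272

272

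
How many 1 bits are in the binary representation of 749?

7

749 = 1011101101
Count the 1s: 1 + 1 + 1 + 1 + 1 + 1 + 1 = 7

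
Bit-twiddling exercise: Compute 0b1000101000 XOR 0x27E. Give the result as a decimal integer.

a = 1000101000
0x27E = 1001111110
XOR → 0001010110 = 86

86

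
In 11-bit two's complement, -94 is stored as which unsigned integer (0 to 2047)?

1954

94 in 11 bits: 00001011110
Invert: 11110100001
Add 1:  11110100010 = 1954
(Check: 2^11 - 94 = 2048 - 94 = 1954.)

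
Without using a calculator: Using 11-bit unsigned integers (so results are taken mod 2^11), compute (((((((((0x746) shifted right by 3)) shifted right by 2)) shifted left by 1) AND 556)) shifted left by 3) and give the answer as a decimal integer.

288

0x746 = 11101000110
→ shifted right by 3 → 00011101000 = 232
→ shifted right by 2 → 00000111010 = 58
→ shifted left by 1 (mod 2^11) → 00001110100 = 116
556 = 01000101100
→ AND → 00000100100 = 36
→ shifted left by 3 (mod 2^11) → 00100100000 = 288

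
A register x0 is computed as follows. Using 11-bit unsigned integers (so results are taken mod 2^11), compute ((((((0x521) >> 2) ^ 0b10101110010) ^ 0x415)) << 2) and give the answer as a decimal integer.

0x521 = 10100100001
→ >> 2 → 00101001000 = 328
0b10101110010 = 10101110010
→ ^ → 10000111010 = 1082
0x415 = 10000010101
→ ^ → 00000101111 = 47
→ << 2 (mod 2^11) → 00010111100 = 188

188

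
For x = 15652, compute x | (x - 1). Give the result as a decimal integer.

15655

x = 11110100100100 = 15652
x - 1 = 11110100100011
OR    = 11110100100111 = 15655
(x | (x - 1) sets all bits below the lowest set bit.)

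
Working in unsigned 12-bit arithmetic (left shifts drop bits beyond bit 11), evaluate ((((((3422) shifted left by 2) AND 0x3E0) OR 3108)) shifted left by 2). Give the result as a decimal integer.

1424

3422 = 110101011110
→ shifted left by 2 (mod 2^12) → 010101111000 = 1400
0x3E0 = 001111100000
→ AND → 000101100000 = 352
3108 = 110000100100
→ OR → 110101100100 = 3428
→ shifted left by 2 (mod 2^12) → 010110010000 = 1424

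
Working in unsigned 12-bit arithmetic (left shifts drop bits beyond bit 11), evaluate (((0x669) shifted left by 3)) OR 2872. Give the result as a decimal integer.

2936

0x669 = 011001101001
→ shifted left by 3 (mod 2^12) → 001101001000 = 840
2872 = 101100111000
→ OR → 101101111000 = 2936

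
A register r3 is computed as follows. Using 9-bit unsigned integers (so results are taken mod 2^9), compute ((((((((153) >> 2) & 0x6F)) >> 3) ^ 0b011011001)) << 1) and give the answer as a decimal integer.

442

153 = 010011001
→ >> 2 → 000100110 = 38
0x6F = 001101111
→ & → 000100110 = 38
→ >> 3 → 000000100 = 4
0b011011001 = 011011001
→ ^ → 011011101 = 221
→ << 1 (mod 2^9) → 110111010 = 442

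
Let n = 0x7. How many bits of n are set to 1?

0x7 = 111
Count the 1s: 1 + 1 + 1 = 3

3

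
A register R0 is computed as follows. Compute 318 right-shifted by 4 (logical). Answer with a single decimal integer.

318 = 100111110
shift right by 4 → 000010011 = 19
(equivalently, floor(318 / 16))

19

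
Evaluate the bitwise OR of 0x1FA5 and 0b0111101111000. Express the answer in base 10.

0x1FA5 = 1111110100101
b = 0111101111000
 OR → 1111111111101 = 8189

8189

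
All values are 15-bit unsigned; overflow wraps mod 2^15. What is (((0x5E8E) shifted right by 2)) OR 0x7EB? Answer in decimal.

6123

0x5E8E = 101111010001110
→ shifted right by 2 → 001011110100011 = 6051
0x7EB = 000011111101011
→ OR → 001011111101011 = 6123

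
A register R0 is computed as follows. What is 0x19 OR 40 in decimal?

0x19 = 011001
40 = 101000
 OR → 111001 = 57

57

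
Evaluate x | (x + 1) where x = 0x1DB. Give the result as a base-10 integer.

479

x = 111011011 = 475
x + 1 = 111011100
OR    = 111011111 = 479
(x | (x + 1) sets the lowest cleared bit.)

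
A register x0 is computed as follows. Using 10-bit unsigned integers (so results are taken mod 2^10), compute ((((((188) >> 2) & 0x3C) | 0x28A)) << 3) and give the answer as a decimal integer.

368

188 = 0010111100
→ >> 2 → 0000101111 = 47
0x3C = 0000111100
→ & → 0000101100 = 44
0x28A = 1010001010
→ | → 1010101110 = 686
→ << 3 (mod 2^10) → 0101110000 = 368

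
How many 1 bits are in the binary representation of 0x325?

0x325 = 1100100101
Count the 1s: 1 + 1 + 1 + 1 + 1 = 5

5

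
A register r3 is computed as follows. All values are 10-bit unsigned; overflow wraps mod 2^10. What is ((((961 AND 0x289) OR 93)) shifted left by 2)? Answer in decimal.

884

961 = 1111000001
0x289 = 1010001001
→ AND → 1010000001 = 641
93 = 0001011101
→ OR → 1011011101 = 733
→ shifted left by 2 (mod 2^10) → 1101110100 = 884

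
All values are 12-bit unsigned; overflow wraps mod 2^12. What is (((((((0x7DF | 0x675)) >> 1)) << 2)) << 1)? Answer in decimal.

0x7DF = 011111011111
0x675 = 011001110101
→ | → 011111111111 = 2047
→ >> 1 → 001111111111 = 1023
→ << 2 (mod 2^12) → 111111111100 = 4092
→ << 1 (mod 2^12) → 111111111000 = 4088

4088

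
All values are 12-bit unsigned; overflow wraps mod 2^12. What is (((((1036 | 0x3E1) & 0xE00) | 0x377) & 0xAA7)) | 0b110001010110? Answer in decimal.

1036 = 010000001100
0x3E1 = 001111100001
→ | → 011111101101 = 2029
0xE00 = 111000000000
→ & → 011000000000 = 1536
0x377 = 001101110111
→ | → 011101110111 = 1911
0xAA7 = 101010100111
→ & → 001000100111 = 551
0b110001010110 = 110001010110
→ | → 111001110111 = 3703

3703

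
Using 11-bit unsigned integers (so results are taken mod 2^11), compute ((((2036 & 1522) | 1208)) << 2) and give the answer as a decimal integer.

2036 = 11111110100
1522 = 10111110010
→ & → 10111110000 = 1520
1208 = 10010111000
→ | → 10111111000 = 1528
→ << 2 (mod 2^11) → 11111100000 = 2016

2016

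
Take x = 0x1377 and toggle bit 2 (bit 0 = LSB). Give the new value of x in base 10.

4979

x = 001001101110111
bit 2 is currently 1; toggle it via x ^ (1 << 2) = x ^ 4
→ 001001101110011 = 4979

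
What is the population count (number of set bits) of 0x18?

2

0x18 = 11000
Count the 1s: 1 + 1 = 2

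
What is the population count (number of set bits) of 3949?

3949 = 111101101101
Count the 1s: 1 + 1 + 1 + 1 + 1 + 1 + 1 + 1 + 1 = 9

9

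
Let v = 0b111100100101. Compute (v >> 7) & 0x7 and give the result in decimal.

v = 111100100101
Shift right by 7: 11110
Mask low 3 bits: 110 = 6

6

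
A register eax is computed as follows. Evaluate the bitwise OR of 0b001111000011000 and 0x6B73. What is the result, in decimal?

a = 001111000011000
0x6B73 = 110101101110011
 OR → 111111101111011 = 32635

32635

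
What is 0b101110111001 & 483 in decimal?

a = 101110111001
483 = 000111100011
AND → 000110100001 = 417

417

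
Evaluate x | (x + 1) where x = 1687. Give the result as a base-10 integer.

x = 11010010111 = 1687
x + 1 = 11010011000
OR    = 11010011111 = 1695
(x | (x + 1) sets the lowest cleared bit.)

1695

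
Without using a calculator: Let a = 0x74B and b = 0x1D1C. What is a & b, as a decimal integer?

1288

0x74B = 0011101001011
0x1D1C = 1110100011100
AND → 0010100001000 = 1288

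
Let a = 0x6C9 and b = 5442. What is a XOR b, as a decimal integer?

0x6C9 = 0011011001001
5442 = 1010101000010
XOR → 1001110001011 = 5003

5003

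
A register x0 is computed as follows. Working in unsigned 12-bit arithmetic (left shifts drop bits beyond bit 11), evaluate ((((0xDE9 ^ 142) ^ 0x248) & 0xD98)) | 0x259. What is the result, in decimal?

0xDE9 = 110111101001
142 = 000010001110
→ ^ → 110101100111 = 3431
0x248 = 001001001000
→ ^ → 111100101111 = 3887
0xD98 = 110110011000
→ & → 110100001000 = 3336
0x259 = 001001011001
→ | → 111101011001 = 3929

3929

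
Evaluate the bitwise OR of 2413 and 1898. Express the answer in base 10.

2413 = 100101101101
1898 = 011101101010
 OR → 111101101111 = 3951

3951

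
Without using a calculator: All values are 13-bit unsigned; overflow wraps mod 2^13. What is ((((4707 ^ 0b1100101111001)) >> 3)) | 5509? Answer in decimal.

5607

4707 = 1001001100011
0b1100101111001 = 1100101111001
→ ^ → 0101100011010 = 2842
→ >> 3 → 0000101100011 = 355
5509 = 1010110000101
→ | → 1010111100111 = 5607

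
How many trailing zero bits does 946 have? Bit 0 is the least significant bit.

946 = 1110110010
Trailing zeros: 1, so the lowest set bit is bit 1 (value 2).

1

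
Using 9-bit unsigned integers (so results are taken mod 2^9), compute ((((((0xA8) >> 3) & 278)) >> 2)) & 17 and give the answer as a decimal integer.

0xA8 = 010101000
→ >> 3 → 000010101 = 21
278 = 100010110
→ & → 000010100 = 20
→ >> 2 → 000000101 = 5
17 = 000010001
→ & → 000000001 = 1

1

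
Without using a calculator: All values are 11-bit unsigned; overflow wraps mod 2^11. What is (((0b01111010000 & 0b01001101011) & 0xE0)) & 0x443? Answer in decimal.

64

0b01111010000 = 01111010000
0b01001101011 = 01001101011
→ & → 01001000000 = 576
0xE0 = 00011100000
→ & → 00001000000 = 64
0x443 = 10001000011
→ & → 00001000000 = 64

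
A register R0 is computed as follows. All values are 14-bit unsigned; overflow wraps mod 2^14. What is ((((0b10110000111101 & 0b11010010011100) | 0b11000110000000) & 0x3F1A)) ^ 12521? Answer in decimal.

1521

0b10110000111101 = 10110000111101
0b11010010011100 = 11010010011100
→ & → 10010000011100 = 9244
0b11000110000000 = 11000110000000
→ | → 11010110011100 = 13724
0x3F1A = 11111100011010
→ & → 11010100011000 = 13592
12521 = 11000011101001
→ ^ → 00010111110001 = 1521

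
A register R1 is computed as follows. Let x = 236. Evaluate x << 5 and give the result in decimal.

7552

236 = 0000011101100
shift left by 5 → 1110110000000 = 7552
(equivalently, 236 × 2^5 = 236 × 32)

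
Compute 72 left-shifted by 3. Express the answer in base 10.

576

72 = 0001001000
shift left by 3 → 1001000000 = 576
(equivalently, 72 × 2^3 = 72 × 8)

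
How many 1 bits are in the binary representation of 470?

6

470 = 111010110
Count the 1s: 1 + 1 + 1 + 1 + 1 + 1 = 6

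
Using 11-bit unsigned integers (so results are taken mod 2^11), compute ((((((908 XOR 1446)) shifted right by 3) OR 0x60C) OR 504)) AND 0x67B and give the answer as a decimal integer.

908 = 01110001100
1446 = 10110100110
→ XOR → 11000101010 = 1578
→ shifted right by 3 → 00011000101 = 197
0x60C = 11000001100
→ OR → 11011001101 = 1741
504 = 00111111000
→ OR → 11111111101 = 2045
0x67B = 11001111011
→ AND → 11001111001 = 1657

1657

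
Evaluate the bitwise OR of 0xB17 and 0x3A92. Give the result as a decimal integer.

0xB17 = 00101100010111
0x3A92 = 11101010010010
 OR → 11101110010111 = 15255

15255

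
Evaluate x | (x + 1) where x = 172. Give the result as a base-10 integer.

173

x = 10101100 = 172
x + 1 = 10101101
OR    = 10101101 = 173
(x | (x + 1) sets the lowest cleared bit.)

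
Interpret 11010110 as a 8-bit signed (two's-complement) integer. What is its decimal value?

pattern = 11010110 (MSB is 1 ⇒ negative)
Invert: 00101001, add 1 → 00101010 = 42, so the value is -42.
(Equivalently: 214 - 2^8 = 214 - 256 = -42.)

-42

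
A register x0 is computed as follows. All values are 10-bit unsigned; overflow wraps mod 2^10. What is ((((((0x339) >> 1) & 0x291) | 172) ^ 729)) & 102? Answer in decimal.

0x339 = 1100111001
→ >> 1 → 0110011100 = 412
0x291 = 1010010001
→ & → 0010010000 = 144
172 = 0010101100
→ | → 0010111100 = 188
729 = 1011011001
→ ^ → 1001100101 = 613
102 = 0001100110
→ & → 0001100100 = 100

100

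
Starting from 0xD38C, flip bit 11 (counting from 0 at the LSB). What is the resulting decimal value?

x = 1101001110001100
bit 11 is currently 0; toggle it via x ^ (1 << 11) = x ^ 2048
→ 1101101110001100 = 56204

56204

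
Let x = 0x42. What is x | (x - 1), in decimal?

x = 1000010 = 66
x - 1 = 1000001
OR    = 1000011 = 67
(x | (x - 1) sets all bits below the lowest set bit.)

67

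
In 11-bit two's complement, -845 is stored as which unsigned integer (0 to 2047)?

845 in 11 bits: 01101001101
Invert: 10010110010
Add 1:  10010110011 = 1203
(Check: 2^11 - 845 = 2048 - 845 = 1203.)

1203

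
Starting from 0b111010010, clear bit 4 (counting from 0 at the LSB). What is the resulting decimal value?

x = 111010010
bit 4 is currently 1; clear it via x & ~(1 << 4) = x & ~16
→ 111000010 = 450

450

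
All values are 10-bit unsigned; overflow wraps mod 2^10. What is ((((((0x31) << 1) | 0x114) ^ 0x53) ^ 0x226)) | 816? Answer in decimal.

819

0x31 = 0000110001
→ << 1 (mod 2^10) → 0001100010 = 98
0x114 = 0100010100
→ | → 0101110110 = 374
0x53 = 0001010011
→ ^ → 0100100101 = 293
0x226 = 1000100110
→ ^ → 1100000011 = 771
816 = 1100110000
→ | → 1100110011 = 819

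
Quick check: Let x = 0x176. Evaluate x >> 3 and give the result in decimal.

0x176 = 101110110
shift right by 3 → 000101110 = 46
(equivalently, floor(374 / 8))

46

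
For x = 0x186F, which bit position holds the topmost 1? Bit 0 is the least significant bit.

0x186F = 1100001101111
The topmost 1 is at position 12 (since 2^12 = 4096 ≤ 6255 < 8192).

12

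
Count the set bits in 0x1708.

0x1708 = 1011100001000
Count the 1s: 1 + 1 + 1 + 1 + 1 = 5

5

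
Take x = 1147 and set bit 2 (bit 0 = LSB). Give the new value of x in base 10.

1151

x = 10001111011
bit 2 is currently 0; set it via x | (1 << 2) = x | 4
→ 10001111111 = 1151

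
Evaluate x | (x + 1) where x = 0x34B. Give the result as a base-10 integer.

847

x = 1101001011 = 843
x + 1 = 1101001100
OR    = 1101001111 = 847
(x | (x + 1) sets the lowest cleared bit.)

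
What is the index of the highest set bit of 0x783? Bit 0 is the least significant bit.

10

0x783 = 11110000011
The topmost 1 is at position 10 (since 2^10 = 1024 ≤ 1923 < 2048).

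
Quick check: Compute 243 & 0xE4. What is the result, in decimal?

224

243 = 11110011
0xE4 = 11100100
AND → 11100000 = 224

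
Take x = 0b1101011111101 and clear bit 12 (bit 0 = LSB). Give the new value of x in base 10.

x = 1101011111101
bit 12 is currently 1; clear it via x & ~(1 << 12) = x & ~4096
→ 0101011111101 = 2813

2813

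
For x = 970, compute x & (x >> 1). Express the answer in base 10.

x = 1111001010 = 970
x>>1 = 0111100101
AND  = 0111000000 = 448
(x & (x >> 1) has a 1 wherever x has two consecutive 1 bits.)

448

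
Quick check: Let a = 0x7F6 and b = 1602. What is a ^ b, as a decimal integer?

436

0x7F6 = 11111110110
1602 = 11001000010
XOR → 00110110100 = 436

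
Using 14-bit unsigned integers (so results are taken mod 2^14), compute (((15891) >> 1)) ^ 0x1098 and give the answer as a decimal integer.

15891 = 11111000010011
→ >> 1 → 01111100001001 = 7945
0x1098 = 01000010011000
→ ^ → 00111110010001 = 3985

3985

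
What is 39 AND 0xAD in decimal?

37

39 = 00100111
0xAD = 10101101
AND → 00100101 = 37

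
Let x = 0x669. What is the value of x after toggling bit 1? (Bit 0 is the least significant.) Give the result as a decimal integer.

1643

x = 11001101001
bit 1 is currently 0; toggle it via x ^ (1 << 1) = x ^ 2
→ 11001101011 = 1643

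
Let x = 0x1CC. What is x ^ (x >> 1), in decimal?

298

x = 111001100 = 460
x>>1 = 011100110
XOR  = 100101010 = 298
(x ^ (x >> 1) gives the standard binary-reflected Gray code of x.)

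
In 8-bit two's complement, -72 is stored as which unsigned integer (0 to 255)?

72 in 8 bits: 01001000
Invert: 10110111
Add 1:  10111000 = 184
(Check: 2^8 - 72 = 256 - 72 = 184.)

184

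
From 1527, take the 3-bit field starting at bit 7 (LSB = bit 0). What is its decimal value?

3

v = 010111110111
Shift right by 7: 01011
Mask low 3 bits: 011 = 3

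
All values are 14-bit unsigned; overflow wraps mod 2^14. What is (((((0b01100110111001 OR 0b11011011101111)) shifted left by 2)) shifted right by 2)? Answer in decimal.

0b01100110111001 = 01100110111001
0b11011011101111 = 11011011101111
→ OR → 11111111111111 = 16383
→ shifted left by 2 (mod 2^14) → 11111111111100 = 16380
→ shifted right by 2 → 00111111111111 = 4095

4095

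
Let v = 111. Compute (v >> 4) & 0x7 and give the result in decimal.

6

v = 00001101111
Shift right by 4: 0000110
Mask low 3 bits: 110 = 6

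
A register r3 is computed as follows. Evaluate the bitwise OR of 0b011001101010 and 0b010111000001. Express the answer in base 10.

a = 11001101010
b = 10111000001
 OR → 11111101011 = 2027

2027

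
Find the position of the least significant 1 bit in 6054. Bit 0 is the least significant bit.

6054 = 1011110100110
Trailing zeros: 1, so the lowest set bit is bit 1 (value 2).

1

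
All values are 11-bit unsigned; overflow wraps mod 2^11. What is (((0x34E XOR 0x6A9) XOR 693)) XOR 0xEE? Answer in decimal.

1980

0x34E = 01101001110
0x6A9 = 11010101001
→ XOR → 10111100111 = 1511
693 = 01010110101
→ XOR → 11101010010 = 1874
0xEE = 00011101110
→ XOR → 11110111100 = 1980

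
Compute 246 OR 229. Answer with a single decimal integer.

247

246 = 11110110
229 = 11100101
 OR → 11110111 = 247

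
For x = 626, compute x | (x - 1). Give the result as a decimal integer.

x = 1001110010 = 626
x - 1 = 1001110001
OR    = 1001110011 = 627
(x | (x - 1) sets all bits below the lowest set bit.)

627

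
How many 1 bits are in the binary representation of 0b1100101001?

5

n = 1100101001
Count the 1s: 1 + 1 + 1 + 1 + 1 = 5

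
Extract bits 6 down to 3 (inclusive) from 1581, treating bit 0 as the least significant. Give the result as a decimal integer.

5

v = 11000101101
Shift right by 3: 11000101
Mask low 4 bits: 0101 = 5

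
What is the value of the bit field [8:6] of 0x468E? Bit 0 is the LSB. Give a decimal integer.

2

v = 0100011010001110
Shift right by 6: 0100011010
Mask low 3 bits: 010 = 2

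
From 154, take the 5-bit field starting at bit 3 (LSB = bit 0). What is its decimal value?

19

v = 10011010
Shift right by 3: 10011
Mask low 5 bits: 10011 = 19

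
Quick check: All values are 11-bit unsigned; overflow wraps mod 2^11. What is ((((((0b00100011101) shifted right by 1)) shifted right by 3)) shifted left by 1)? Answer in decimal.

0b00100011101 = 00100011101
→ shifted right by 1 → 00010001110 = 142
→ shifted right by 3 → 00000010001 = 17
→ shifted left by 1 (mod 2^11) → 00000100010 = 34

34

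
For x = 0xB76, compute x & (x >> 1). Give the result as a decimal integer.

306

x = 101101110110 = 2934
x>>1 = 010110111011
AND  = 000100110010 = 306
(x & (x >> 1) has a 1 wherever x has two consecutive 1 bits.)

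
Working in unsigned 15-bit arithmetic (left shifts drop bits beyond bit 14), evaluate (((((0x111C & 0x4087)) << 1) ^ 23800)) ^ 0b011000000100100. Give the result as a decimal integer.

27860

0x111C = 001000100011100
0x4087 = 100000010000111
→ & → 000000000000100 = 4
→ << 1 (mod 2^15) → 000000000001000 = 8
23800 = 101110011111000
→ ^ → 101110011110000 = 23792
0b011000000100100 = 011000000100100
→ ^ → 110110011010100 = 27860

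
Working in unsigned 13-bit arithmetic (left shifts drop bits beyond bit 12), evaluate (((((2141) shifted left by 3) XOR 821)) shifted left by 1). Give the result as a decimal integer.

2141 = 0100001011101
→ shifted left by 3 (mod 2^13) → 0001011101000 = 744
821 = 0001100110101
→ XOR → 0000111011101 = 477
→ shifted left by 1 (mod 2^13) → 0001110111010 = 954

954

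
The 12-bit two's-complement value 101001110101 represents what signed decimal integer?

-1419

pattern = 101001110101 (MSB is 1 ⇒ negative)
Invert: 010110001010, add 1 → 010110001011 = 1419, so the value is -1419.
(Equivalently: 2677 - 2^12 = 2677 - 4096 = -1419.)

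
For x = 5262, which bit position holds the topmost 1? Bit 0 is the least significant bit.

5262 = 1010010001110
The topmost 1 is at position 12 (since 2^12 = 4096 ≤ 5262 < 8192).

12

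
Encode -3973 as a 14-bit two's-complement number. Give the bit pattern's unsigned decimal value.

3973 in 14 bits: 00111110000101
Invert: 11000001111010
Add 1:  11000001111011 = 12411
(Check: 2^14 - 3973 = 16384 - 3973 = 12411.)

12411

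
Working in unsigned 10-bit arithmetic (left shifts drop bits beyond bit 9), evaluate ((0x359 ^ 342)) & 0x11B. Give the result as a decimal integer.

0x359 = 1101011001
342 = 0101010110
→ ^ → 1000001111 = 527
0x11B = 0100011011
→ & → 0000001011 = 11

11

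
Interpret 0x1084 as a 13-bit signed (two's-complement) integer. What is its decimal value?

pattern = 1000010000100 (MSB is 1 ⇒ negative)
Invert: 0111101111011, add 1 → 0111101111100 = 3964, so the value is -3964.
(Equivalently: 4228 - 2^13 = 4228 - 8192 = -3964.)

-3964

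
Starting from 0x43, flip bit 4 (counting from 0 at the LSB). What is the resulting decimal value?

x = 0001000011
bit 4 is currently 0; toggle it via x ^ (1 << 4) = x ^ 16
→ 0001010011 = 83

83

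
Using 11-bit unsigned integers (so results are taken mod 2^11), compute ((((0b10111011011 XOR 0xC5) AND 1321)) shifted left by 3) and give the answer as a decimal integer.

64

0b10111011011 = 10111011011
0xC5 = 00011000101
→ XOR → 10100011110 = 1310
1321 = 10100101001
→ AND → 10100001000 = 1288
→ shifted left by 3 (mod 2^11) → 00001000000 = 64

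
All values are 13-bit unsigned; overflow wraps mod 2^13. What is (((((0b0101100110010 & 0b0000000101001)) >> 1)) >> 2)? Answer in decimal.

0b0101100110010 = 0101100110010
0b0000000101001 = 0000000101001
→ & → 0000000100000 = 32
→ >> 1 → 0000000010000 = 16
→ >> 2 → 0000000000100 = 4

4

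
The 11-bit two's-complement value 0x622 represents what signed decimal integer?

pattern = 11000100010 (MSB is 1 ⇒ negative)
Invert: 00111011101, add 1 → 00111011110 = 478, so the value is -478.
(Equivalently: 1570 - 2^11 = 1570 - 2048 = -478.)

-478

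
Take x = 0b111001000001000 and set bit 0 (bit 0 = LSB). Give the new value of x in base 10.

x = 111001000001000
bit 0 is currently 0; set it via x | (1 << 0) = x | 1
→ 111001000001001 = 29193

29193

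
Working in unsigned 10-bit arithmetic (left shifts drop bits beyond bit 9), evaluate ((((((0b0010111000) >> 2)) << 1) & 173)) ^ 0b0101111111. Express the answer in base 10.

0b0010111000 = 0010111000
→ >> 2 → 0000101110 = 46
→ << 1 (mod 2^10) → 0001011100 = 92
173 = 0010101101
→ & → 0000001100 = 12
0b0101111111 = 0101111111
→ ^ → 0101110011 = 371

371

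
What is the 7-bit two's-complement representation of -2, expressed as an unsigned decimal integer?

2 in 7 bits: 0000010
Invert: 1111101
Add 1:  1111110 = 126
(Check: 2^7 - 2 = 128 - 2 = 126.)

126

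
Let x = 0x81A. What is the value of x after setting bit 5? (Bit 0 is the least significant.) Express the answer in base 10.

2106

x = 100000011010
bit 5 is currently 0; set it via x | (1 << 5) = x | 32
→ 100000111010 = 2106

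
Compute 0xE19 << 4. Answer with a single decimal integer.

0xE19 = 0000111000011001
shift left by 4 → 1110000110010000 = 57744
(equivalently, 3609 × 2^4 = 3609 × 16)

57744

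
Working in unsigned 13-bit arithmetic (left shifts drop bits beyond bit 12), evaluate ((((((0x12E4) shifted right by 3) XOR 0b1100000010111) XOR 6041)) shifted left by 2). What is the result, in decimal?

5960

0x12E4 = 1001011100100
→ shifted right by 3 → 0001001011100 = 604
0b1100000010111 = 1100000010111
→ XOR → 1101001001011 = 6731
6041 = 1011110011001
→ XOR → 0110111010010 = 3538
→ shifted left by 2 (mod 2^13) → 1011101001000 = 5960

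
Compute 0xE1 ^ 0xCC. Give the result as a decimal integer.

0xE1 = 11100001
0xCC = 11001100
XOR → 00101101 = 45

45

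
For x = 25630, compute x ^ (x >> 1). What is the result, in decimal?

22033

x = 110010000011110 = 25630
x>>1 = 011001000001111
XOR  = 101011000010001 = 22033
(x ^ (x >> 1) gives the standard binary-reflected Gray code of x.)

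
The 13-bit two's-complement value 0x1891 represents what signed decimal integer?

pattern = 1100010010001 (MSB is 1 ⇒ negative)
Invert: 0011101101110, add 1 → 0011101101111 = 1903, so the value is -1903.
(Equivalently: 6289 - 2^13 = 6289 - 8192 = -1903.)

-1903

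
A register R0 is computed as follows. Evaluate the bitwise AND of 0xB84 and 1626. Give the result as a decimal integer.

512

0xB84 = 101110000100
1626 = 011001011010
AND → 001000000000 = 512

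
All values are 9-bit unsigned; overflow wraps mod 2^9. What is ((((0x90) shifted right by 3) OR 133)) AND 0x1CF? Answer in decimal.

0x90 = 010010000
→ shifted right by 3 → 000010010 = 18
133 = 010000101
→ OR → 010010111 = 151
0x1CF = 111001111
→ AND → 010000111 = 135

135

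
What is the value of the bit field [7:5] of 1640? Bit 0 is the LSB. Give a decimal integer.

v = 00011001101000
Shift right by 5: 000110011
Mask low 3 bits: 011 = 3

3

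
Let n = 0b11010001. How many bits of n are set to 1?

n = 11010001
Count the 1s: 1 + 1 + 1 + 1 = 4

4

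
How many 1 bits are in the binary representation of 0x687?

6

0x687 = 11010000111
Count the 1s: 1 + 1 + 1 + 1 + 1 + 1 = 6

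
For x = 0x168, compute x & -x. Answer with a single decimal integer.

x = 101101000 = 360
-x (two's complement) = …010011000
AND   = 000001000 = 8
(x & -x isolates the lowest set bit of x.)

8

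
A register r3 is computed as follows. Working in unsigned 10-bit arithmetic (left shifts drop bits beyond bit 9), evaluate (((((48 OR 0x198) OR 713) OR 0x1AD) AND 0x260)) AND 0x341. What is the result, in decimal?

576

48 = 0000110000
0x198 = 0110011000
→ OR → 0110111000 = 440
713 = 1011001001
→ OR → 1111111001 = 1017
0x1AD = 0110101101
→ OR → 1111111101 = 1021
0x260 = 1001100000
→ AND → 1001100000 = 608
0x341 = 1101000001
→ AND → 1001000000 = 576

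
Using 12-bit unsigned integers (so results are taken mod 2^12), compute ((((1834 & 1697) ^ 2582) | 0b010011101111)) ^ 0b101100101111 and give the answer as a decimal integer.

2000

1834 = 011100101010
1697 = 011010100001
→ & → 011000100000 = 1568
2582 = 101000010110
→ ^ → 110000110110 = 3126
0b010011101111 = 010011101111
→ | → 110011111111 = 3327
0b101100101111 = 101100101111
→ ^ → 011111010000 = 2000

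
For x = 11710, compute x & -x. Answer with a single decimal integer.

2

x = 10110110111110 = 11710
-x (two's complement) = …01001001000010
AND   = 00000000000010 = 2
(x & -x isolates the lowest set bit of x.)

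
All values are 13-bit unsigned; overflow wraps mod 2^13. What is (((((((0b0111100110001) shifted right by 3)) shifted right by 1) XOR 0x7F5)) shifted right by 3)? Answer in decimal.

0b0111100110001 = 0111100110001
→ shifted right by 3 → 0000111100110 = 486
→ shifted right by 1 → 0000011110011 = 243
0x7F5 = 0011111110101
→ XOR → 0011100000110 = 1798
→ shifted right by 3 → 0000011100000 = 224

224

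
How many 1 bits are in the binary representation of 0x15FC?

9

0x15FC = 1010111111100
Count the 1s: 1 + 1 + 1 + 1 + 1 + 1 + 1 + 1 + 1 = 9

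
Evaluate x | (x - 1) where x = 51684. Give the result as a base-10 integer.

51687

x = 1100100111100100 = 51684
x - 1 = 1100100111100011
OR    = 1100100111100111 = 51687
(x | (x - 1) sets all bits below the lowest set bit.)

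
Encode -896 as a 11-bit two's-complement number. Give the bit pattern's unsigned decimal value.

1152

896 in 11 bits: 01110000000
Invert: 10001111111
Add 1:  10010000000 = 1152
(Check: 2^11 - 896 = 2048 - 896 = 1152.)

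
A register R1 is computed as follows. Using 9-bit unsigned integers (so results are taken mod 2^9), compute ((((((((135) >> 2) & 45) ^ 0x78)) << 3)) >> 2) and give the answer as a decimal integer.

135 = 010000111
→ >> 2 → 000100001 = 33
45 = 000101101
→ & → 000100001 = 33
0x78 = 001111000
→ ^ → 001011001 = 89
→ << 3 (mod 2^9) → 011001000 = 200
→ >> 2 → 000110010 = 50

50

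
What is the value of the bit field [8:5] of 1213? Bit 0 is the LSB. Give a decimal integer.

5

v = 0010010111101
Shift right by 5: 00100101
Mask low 4 bits: 0101 = 5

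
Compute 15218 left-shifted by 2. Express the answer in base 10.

60872

15218 = 0011101101110010
shift left by 2 → 1110110111001000 = 60872
(equivalently, 15218 × 2^2 = 15218 × 4)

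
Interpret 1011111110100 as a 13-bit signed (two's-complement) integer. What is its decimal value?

pattern = 1011111110100 (MSB is 1 ⇒ negative)
Invert: 0100000001011, add 1 → 0100000001100 = 2060, so the value is -2060.
(Equivalently: 6132 - 2^13 = 6132 - 8192 = -2060.)

-2060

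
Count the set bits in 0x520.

0x520 = 10100100000
Count the 1s: 1 + 1 + 1 = 3

3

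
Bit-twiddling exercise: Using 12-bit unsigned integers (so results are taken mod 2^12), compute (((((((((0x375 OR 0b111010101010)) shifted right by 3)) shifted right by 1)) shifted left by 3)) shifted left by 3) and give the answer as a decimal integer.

4032

0x375 = 001101110101
0b111010101010 = 111010101010
→ OR → 111111111111 = 4095
→ shifted right by 3 → 000111111111 = 511
→ shifted right by 1 → 000011111111 = 255
→ shifted left by 3 (mod 2^12) → 011111111000 = 2040
→ shifted left by 3 (mod 2^12) → 111111000000 = 4032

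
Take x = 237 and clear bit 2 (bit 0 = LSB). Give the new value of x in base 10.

233

x = 11101101
bit 2 is currently 1; clear it via x & ~(1 << 2) = x & ~4
→ 11101001 = 233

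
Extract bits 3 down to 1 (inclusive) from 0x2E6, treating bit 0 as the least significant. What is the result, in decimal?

v = 01011100110
Shift right by 1: 0101110011
Mask low 3 bits: 011 = 3

3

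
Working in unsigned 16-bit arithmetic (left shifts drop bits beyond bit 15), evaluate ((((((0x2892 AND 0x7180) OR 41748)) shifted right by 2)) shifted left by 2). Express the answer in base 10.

41876

0x2892 = 0010100010010010
0x7180 = 0111000110000000
→ AND → 0010000010000000 = 8320
41748 = 1010001100010100
→ OR → 1010001110010100 = 41876
→ shifted right by 2 → 0010100011100101 = 10469
→ shifted left by 2 (mod 2^16) → 1010001110010100 = 41876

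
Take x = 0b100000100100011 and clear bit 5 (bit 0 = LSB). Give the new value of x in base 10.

x = 100000100100011
bit 5 is currently 1; clear it via x & ~(1 << 5) = x & ~32
→ 100000100000011 = 16643

16643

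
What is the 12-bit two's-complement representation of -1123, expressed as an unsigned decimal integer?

1123 in 12 bits: 010001100011
Invert: 101110011100
Add 1:  101110011101 = 2973
(Check: 2^12 - 1123 = 4096 - 1123 = 2973.)

2973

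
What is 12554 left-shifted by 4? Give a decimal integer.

12554 = 000011000100001010
shift left by 4 → 110001000010100000 = 200864
(equivalently, 12554 × 2^4 = 12554 × 16)

200864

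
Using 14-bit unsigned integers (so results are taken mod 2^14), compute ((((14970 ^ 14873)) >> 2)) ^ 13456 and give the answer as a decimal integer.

14970 = 11101001111010
14873 = 11101000011001
→ ^ → 00000001100011 = 99
→ >> 2 → 00000000011000 = 24
13456 = 11010010010000
→ ^ → 11010010001000 = 13448

13448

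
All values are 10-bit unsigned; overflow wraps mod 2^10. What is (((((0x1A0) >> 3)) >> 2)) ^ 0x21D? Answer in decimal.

528

0x1A0 = 0110100000
→ >> 3 → 0000110100 = 52
→ >> 2 → 0000001101 = 13
0x21D = 1000011101
→ ^ → 1000010000 = 528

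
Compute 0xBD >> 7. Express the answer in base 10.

0xBD = 10111101
shift right by 7 → 00000001 = 1
(equivalently, floor(189 / 128))

1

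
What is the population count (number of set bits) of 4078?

4078 = 111111101110
Count the 1s: 1 + 1 + 1 + 1 + 1 + 1 + 1 + 1 + 1 + 1 = 10

10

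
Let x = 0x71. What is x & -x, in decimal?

1

x = 1110001 = 113
-x (two's complement) = …0001111
AND   = 0000001 = 1
(x & -x isolates the lowest set bit of x.)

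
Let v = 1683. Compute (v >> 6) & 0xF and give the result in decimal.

10

v = 11010010011
Shift right by 6: 11010
Mask low 4 bits: 1010 = 10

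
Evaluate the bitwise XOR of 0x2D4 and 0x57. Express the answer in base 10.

643

0x2D4 = 1011010100
0x57 = 0001010111
XOR → 1010000011 = 643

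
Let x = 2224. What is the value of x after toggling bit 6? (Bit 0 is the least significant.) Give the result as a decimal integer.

2288

x = 100010110000
bit 6 is currently 0; toggle it via x ^ (1 << 6) = x ^ 64
→ 100011110000 = 2288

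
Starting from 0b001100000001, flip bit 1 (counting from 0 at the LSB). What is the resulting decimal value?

771

x = 001100000001
bit 1 is currently 0; toggle it via x ^ (1 << 1) = x ^ 2
→ 001100000011 = 771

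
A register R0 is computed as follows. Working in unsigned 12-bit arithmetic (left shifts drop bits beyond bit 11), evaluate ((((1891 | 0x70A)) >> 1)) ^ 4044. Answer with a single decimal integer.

3193

1891 = 011101100011
0x70A = 011100001010
→ | → 011101101011 = 1899
→ >> 1 → 001110110101 = 949
4044 = 111111001100
→ ^ → 110001111001 = 3193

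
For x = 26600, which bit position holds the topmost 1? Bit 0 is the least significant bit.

26600 = 110011111101000
The topmost 1 is at position 14 (since 2^14 = 16384 ≤ 26600 < 32768).

14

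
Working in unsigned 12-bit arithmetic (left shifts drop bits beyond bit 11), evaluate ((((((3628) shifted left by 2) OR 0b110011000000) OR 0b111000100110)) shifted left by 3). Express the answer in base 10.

1968

3628 = 111000101100
→ shifted left by 2 (mod 2^12) → 100010110000 = 2224
0b110011000000 = 110011000000
→ OR → 110011110000 = 3312
0b111000100110 = 111000100110
→ OR → 111011110110 = 3830
→ shifted left by 3 (mod 2^12) → 011110110000 = 1968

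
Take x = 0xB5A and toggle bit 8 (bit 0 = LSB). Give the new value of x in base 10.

2650

x = 000101101011010
bit 8 is currently 1; toggle it via x ^ (1 << 8) = x ^ 256
→ 000101001011010 = 2650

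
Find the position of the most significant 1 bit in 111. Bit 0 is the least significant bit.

6

111 = 1101111
The topmost 1 is at position 6 (since 2^6 = 64 ≤ 111 < 128).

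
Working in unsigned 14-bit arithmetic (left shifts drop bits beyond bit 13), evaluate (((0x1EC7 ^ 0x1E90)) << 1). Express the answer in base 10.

174

0x1EC7 = 01111011000111
0x1E90 = 01111010010000
→ ^ → 00000001010111 = 87
→ << 1 (mod 2^14) → 00000010101110 = 174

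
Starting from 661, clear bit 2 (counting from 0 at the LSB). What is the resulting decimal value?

657

x = 1010010101
bit 2 is currently 1; clear it via x & ~(1 << 2) = x & ~4
→ 1010010001 = 657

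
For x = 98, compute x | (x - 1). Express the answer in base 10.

99

x = 1100010 = 98
x - 1 = 1100001
OR    = 1100011 = 99
(x | (x - 1) sets all bits below the lowest set bit.)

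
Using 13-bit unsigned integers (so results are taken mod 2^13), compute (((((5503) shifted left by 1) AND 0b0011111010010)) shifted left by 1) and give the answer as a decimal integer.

5503 = 1010101111111
→ shifted left by 1 (mod 2^13) → 0101011111110 = 2814
0b0011111010010 = 0011111010010
→ AND → 0001011010010 = 722
→ shifted left by 1 (mod 2^13) → 0010110100100 = 1444

1444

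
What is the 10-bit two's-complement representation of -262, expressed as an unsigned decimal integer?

762

262 in 10 bits: 0100000110
Invert: 1011111001
Add 1:  1011111010 = 762
(Check: 2^10 - 262 = 1024 - 262 = 762.)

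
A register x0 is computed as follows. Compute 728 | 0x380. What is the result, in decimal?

984

728 = 1011011000
0x380 = 1110000000
 OR → 1111011000 = 984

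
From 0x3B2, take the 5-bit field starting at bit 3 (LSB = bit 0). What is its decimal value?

v = 001110110010
Shift right by 3: 001110110
Mask low 5 bits: 10110 = 22

22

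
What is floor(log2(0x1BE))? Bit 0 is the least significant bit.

8

0x1BE = 110111110
The topmost 1 is at position 8 (since 2^8 = 256 ≤ 446 < 512).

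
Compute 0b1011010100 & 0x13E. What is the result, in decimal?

a = 1011010100
0x13E = 0100111110
AND → 0000010100 = 20

20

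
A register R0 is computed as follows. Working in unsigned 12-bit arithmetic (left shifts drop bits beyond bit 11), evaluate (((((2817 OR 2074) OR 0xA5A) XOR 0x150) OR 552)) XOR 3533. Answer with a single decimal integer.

2817 = 101100000001
2074 = 100000011010
→ OR → 101100011011 = 2843
0xA5A = 101001011010
→ OR → 101101011011 = 2907
0x150 = 000101010000
→ XOR → 101000001011 = 2571
552 = 001000101000
→ OR → 101000101011 = 2603
3533 = 110111001101
→ XOR → 011111100110 = 2022

2022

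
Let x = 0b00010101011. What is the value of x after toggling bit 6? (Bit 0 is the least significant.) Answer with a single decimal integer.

235

x = 00010101011
bit 6 is currently 0; toggle it via x ^ (1 << 6) = x ^ 64
→ 00011101011 = 235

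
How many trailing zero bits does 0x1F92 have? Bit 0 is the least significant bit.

1

0x1F92 = 1111110010010
Trailing zeros: 1, so the lowest set bit is bit 1 (value 2).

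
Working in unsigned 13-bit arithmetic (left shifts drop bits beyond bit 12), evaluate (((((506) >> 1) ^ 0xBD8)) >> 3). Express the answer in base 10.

506 = 0000111111010
→ >> 1 → 0000011111101 = 253
0xBD8 = 0101111011000
→ ^ → 0101100100101 = 2853
→ >> 3 → 0000101100100 = 356

356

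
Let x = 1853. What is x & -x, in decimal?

1

x = 11100111101 = 1853
-x (two's complement) = …00011000011
AND   = 00000000001 = 1
(x & -x isolates the lowest set bit of x.)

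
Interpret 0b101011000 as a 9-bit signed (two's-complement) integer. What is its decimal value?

pattern = 101011000 (MSB is 1 ⇒ negative)
Invert: 010100111, add 1 → 010101000 = 168, so the value is -168.
(Equivalently: 344 - 2^9 = 344 - 512 = -168.)

-168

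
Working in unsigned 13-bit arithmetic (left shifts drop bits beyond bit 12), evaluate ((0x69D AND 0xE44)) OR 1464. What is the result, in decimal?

1980

0x69D = 0011010011101
0xE44 = 0111001000100
→ AND → 0011000000100 = 1540
1464 = 0010110111000
→ OR → 0011110111100 = 1980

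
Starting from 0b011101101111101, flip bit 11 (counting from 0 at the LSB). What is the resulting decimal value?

13181

x = 011101101111101
bit 11 is currently 1; toggle it via x ^ (1 << 11) = x ^ 2048
→ 011001101111101 = 13181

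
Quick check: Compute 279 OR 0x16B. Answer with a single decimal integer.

279 = 100010111
0x16B = 101101011
 OR → 101111111 = 383

383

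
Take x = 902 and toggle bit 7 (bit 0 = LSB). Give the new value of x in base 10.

x = 01110000110
bit 7 is currently 1; toggle it via x ^ (1 << 7) = x ^ 128
→ 01100000110 = 774

774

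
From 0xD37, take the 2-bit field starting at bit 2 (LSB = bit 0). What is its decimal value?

1

v = 0110100110111
Shift right by 2: 01101001101
Mask low 2 bits: 01 = 1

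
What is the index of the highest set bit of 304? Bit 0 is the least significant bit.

8

304 = 100110000
The topmost 1 is at position 8 (since 2^8 = 256 ≤ 304 < 512).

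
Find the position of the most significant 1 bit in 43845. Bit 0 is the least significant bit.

43845 = 1010101101000101
The topmost 1 is at position 15 (since 2^15 = 32768 ≤ 43845 < 65536).

15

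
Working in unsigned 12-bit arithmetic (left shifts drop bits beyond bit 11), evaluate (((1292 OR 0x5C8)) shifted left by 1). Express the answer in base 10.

1292 = 010100001100
0x5C8 = 010111001000
→ OR → 010111001100 = 1484
→ shifted left by 1 (mod 2^12) → 101110011000 = 2968

2968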